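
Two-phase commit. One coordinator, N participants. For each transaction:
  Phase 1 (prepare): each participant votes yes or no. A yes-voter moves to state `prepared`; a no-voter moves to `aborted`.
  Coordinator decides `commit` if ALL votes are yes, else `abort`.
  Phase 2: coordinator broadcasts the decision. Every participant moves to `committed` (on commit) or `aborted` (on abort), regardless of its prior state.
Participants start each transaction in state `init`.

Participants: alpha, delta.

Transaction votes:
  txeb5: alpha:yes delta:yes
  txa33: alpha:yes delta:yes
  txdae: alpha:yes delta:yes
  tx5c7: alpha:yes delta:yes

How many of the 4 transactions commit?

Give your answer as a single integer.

Answer: 4

Derivation:
txeb5: all yes -> commit (commits=1)
txa33: all yes -> commit (commits=2)
txdae: all yes -> commit (commits=3)
tx5c7: all yes -> commit (commits=4)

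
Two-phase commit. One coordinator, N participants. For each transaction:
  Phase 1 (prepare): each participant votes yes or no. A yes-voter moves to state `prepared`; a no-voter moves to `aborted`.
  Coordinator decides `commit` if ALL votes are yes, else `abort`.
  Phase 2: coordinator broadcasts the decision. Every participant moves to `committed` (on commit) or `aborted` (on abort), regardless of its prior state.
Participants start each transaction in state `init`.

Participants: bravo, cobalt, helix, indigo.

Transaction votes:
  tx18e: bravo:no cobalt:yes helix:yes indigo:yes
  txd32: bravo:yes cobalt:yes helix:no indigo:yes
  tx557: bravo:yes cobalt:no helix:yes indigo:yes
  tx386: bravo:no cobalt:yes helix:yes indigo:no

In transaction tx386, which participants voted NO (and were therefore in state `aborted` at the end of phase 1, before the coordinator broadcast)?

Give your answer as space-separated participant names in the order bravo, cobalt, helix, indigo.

Answer: bravo indigo

Derivation:
Txn tx386 phase 1: bravo no -> aborted; cobalt yes -> prepared; helix yes -> prepared; indigo no -> aborted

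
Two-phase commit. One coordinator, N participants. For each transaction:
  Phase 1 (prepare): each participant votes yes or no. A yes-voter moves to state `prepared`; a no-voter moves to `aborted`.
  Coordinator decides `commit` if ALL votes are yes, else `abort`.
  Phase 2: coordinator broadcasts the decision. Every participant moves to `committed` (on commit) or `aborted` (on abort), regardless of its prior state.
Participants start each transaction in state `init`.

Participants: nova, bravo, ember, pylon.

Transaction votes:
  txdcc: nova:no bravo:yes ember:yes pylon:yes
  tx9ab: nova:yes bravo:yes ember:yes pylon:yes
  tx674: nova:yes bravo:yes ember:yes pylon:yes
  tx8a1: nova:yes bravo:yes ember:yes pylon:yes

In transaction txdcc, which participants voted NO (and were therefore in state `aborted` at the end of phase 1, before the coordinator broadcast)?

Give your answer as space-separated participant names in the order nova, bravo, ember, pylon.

Txn txdcc phase 1: nova no -> aborted; bravo yes -> prepared; ember yes -> prepared; pylon yes -> prepared

Answer: nova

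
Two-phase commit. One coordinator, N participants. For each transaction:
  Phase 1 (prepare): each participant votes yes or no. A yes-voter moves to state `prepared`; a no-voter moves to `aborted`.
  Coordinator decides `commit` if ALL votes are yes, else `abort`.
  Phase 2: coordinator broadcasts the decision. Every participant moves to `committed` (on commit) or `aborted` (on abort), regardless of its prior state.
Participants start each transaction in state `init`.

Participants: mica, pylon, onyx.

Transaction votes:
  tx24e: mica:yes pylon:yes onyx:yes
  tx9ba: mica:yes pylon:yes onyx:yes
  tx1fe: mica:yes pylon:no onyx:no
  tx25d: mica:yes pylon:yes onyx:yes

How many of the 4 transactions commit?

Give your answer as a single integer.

Answer: 3

Derivation:
tx24e: all yes -> commit (commits=1)
tx9ba: all yes -> commit (commits=2)
tx1fe: no from pylon, onyx -> abort (commits=2)
tx25d: all yes -> commit (commits=3)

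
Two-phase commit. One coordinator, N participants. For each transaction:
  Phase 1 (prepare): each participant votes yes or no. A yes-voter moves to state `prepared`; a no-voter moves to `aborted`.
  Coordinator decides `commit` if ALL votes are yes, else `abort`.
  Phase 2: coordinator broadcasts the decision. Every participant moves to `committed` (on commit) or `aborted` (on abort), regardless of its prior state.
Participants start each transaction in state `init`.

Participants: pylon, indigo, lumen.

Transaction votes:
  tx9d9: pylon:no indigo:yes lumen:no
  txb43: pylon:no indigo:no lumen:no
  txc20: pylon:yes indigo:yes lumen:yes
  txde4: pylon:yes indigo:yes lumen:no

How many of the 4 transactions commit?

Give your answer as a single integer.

Answer: 1

Derivation:
tx9d9: no from pylon, lumen -> abort (commits=0)
txb43: no from pylon, indigo, lumen -> abort (commits=0)
txc20: all yes -> commit (commits=1)
txde4: no from lumen -> abort (commits=1)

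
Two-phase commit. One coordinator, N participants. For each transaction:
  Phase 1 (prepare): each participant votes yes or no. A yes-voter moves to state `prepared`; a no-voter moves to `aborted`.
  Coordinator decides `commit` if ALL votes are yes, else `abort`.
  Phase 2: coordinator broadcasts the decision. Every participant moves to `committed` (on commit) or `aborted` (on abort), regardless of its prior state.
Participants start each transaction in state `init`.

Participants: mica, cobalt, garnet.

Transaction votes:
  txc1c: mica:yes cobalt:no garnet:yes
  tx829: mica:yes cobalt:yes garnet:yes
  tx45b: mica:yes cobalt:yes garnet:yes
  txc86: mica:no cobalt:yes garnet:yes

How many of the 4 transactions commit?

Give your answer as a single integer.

txc1c: no from cobalt -> abort (commits=0)
tx829: all yes -> commit (commits=1)
tx45b: all yes -> commit (commits=2)
txc86: no from mica -> abort (commits=2)

Answer: 2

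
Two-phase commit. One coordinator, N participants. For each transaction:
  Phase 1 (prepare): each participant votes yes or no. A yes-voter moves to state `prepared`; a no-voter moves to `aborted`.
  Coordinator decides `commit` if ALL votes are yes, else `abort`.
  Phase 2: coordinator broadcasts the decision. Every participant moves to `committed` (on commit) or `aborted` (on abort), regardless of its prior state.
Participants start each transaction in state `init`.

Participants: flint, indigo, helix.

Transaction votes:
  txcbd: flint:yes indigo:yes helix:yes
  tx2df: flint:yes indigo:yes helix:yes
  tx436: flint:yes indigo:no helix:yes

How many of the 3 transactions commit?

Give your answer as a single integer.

Answer: 2

Derivation:
txcbd: all yes -> commit (commits=1)
tx2df: all yes -> commit (commits=2)
tx436: no from indigo -> abort (commits=2)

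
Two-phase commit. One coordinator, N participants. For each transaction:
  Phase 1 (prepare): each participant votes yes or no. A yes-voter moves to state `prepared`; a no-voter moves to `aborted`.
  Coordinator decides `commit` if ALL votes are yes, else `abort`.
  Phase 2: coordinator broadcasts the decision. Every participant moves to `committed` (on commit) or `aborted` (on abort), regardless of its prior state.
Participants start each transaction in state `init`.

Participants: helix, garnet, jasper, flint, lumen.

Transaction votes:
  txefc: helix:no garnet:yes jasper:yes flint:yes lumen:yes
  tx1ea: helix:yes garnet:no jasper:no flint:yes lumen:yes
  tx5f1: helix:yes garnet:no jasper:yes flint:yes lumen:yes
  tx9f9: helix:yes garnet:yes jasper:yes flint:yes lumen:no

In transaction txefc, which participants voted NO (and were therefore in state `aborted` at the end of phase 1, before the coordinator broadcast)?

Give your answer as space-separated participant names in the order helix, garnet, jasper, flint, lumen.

Answer: helix

Derivation:
Txn txefc phase 1: helix no -> aborted; garnet yes -> prepared; jasper yes -> prepared; flint yes -> prepared; lumen yes -> prepared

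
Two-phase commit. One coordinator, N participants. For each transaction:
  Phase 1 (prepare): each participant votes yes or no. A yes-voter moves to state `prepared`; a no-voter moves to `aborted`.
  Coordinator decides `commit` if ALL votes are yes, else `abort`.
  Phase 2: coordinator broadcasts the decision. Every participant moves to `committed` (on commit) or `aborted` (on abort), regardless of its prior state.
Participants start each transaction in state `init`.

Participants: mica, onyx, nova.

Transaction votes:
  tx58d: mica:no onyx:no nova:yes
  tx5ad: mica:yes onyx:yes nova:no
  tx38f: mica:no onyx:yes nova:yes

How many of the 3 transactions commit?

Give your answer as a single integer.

Answer: 0

Derivation:
tx58d: no from mica, onyx -> abort (commits=0)
tx5ad: no from nova -> abort (commits=0)
tx38f: no from mica -> abort (commits=0)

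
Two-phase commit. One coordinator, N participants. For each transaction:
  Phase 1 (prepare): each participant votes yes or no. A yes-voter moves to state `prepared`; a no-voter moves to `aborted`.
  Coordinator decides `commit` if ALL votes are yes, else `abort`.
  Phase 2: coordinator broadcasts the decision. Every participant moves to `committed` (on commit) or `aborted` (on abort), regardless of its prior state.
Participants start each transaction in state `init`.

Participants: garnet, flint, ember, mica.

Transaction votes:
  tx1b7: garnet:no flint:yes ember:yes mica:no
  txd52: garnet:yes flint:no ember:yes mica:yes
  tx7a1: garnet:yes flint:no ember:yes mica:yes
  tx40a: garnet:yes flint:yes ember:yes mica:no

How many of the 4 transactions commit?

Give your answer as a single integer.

tx1b7: no from garnet, mica -> abort (commits=0)
txd52: no from flint -> abort (commits=0)
tx7a1: no from flint -> abort (commits=0)
tx40a: no from mica -> abort (commits=0)

Answer: 0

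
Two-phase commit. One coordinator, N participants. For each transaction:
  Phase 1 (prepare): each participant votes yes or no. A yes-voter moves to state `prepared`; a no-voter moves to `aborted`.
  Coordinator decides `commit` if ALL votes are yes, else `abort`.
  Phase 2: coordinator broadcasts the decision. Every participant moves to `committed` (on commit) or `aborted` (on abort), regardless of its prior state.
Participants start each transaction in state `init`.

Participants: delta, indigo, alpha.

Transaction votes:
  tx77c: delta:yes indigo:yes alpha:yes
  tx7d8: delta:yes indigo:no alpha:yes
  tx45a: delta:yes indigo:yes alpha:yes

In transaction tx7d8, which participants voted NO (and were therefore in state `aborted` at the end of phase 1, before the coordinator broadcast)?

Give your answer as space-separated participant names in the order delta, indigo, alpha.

Txn tx7d8 phase 1: delta yes -> prepared; indigo no -> aborted; alpha yes -> prepared

Answer: indigo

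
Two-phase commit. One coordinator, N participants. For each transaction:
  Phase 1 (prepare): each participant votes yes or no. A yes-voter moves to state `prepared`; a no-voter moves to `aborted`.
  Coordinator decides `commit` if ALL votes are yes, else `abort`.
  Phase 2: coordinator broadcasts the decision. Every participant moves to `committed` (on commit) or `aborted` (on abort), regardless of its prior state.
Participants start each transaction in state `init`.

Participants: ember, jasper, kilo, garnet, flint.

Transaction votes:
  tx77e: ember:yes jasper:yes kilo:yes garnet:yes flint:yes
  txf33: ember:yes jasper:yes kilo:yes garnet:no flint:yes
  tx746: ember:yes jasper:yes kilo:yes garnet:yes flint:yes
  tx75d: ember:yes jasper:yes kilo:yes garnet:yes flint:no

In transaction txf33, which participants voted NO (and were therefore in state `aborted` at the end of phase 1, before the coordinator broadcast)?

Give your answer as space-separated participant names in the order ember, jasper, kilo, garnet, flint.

Answer: garnet

Derivation:
Txn txf33 phase 1: ember yes -> prepared; jasper yes -> prepared; kilo yes -> prepared; garnet no -> aborted; flint yes -> prepared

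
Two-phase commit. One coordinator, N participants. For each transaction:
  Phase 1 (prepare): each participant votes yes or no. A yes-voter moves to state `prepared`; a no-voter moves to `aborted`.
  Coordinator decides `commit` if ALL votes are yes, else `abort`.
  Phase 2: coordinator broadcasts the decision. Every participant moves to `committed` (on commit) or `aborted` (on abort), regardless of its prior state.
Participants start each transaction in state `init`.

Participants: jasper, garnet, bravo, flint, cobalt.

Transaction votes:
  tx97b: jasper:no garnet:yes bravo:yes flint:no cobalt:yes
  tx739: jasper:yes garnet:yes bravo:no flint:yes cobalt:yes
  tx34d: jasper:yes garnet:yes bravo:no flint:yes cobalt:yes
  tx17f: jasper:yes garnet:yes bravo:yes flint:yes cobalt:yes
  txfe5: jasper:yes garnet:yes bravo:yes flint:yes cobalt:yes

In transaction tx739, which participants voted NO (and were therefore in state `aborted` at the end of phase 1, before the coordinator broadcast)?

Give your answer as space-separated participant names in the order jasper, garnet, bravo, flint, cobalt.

Answer: bravo

Derivation:
Txn tx739 phase 1: jasper yes -> prepared; garnet yes -> prepared; bravo no -> aborted; flint yes -> prepared; cobalt yes -> prepared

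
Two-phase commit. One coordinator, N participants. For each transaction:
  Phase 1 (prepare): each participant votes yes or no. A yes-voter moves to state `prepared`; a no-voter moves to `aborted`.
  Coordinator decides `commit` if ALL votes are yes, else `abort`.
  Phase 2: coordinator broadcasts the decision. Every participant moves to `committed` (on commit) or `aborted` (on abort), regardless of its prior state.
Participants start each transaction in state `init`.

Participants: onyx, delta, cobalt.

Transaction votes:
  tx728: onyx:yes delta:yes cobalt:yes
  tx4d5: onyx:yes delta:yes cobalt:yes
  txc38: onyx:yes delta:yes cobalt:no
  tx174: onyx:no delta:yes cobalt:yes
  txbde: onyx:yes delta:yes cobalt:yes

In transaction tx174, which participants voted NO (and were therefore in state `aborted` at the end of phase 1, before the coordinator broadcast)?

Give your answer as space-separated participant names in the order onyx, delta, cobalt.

Answer: onyx

Derivation:
Txn tx174 phase 1: onyx no -> aborted; delta yes -> prepared; cobalt yes -> prepared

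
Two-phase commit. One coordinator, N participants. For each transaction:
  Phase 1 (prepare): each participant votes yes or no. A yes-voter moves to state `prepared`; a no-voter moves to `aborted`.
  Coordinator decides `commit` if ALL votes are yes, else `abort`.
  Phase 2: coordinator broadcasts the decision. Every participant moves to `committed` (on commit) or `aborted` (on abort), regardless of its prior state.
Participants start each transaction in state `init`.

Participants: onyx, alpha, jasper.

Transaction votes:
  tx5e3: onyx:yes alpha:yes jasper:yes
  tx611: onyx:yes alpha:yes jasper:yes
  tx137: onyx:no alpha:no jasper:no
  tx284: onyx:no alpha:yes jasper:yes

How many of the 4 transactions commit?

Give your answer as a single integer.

Answer: 2

Derivation:
tx5e3: all yes -> commit (commits=1)
tx611: all yes -> commit (commits=2)
tx137: no from onyx, alpha, jasper -> abort (commits=2)
tx284: no from onyx -> abort (commits=2)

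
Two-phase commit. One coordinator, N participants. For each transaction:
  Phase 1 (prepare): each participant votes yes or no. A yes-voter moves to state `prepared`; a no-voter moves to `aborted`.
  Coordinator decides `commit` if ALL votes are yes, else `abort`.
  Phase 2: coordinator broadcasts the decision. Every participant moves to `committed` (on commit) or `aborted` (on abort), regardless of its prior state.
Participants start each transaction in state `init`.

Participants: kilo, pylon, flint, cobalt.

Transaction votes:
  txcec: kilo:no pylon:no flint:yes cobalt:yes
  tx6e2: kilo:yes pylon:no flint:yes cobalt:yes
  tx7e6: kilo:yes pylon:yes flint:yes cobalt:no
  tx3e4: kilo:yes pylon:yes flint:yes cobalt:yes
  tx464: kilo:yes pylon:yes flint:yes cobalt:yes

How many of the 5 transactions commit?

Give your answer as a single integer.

Answer: 2

Derivation:
txcec: no from kilo, pylon -> abort (commits=0)
tx6e2: no from pylon -> abort (commits=0)
tx7e6: no from cobalt -> abort (commits=0)
tx3e4: all yes -> commit (commits=1)
tx464: all yes -> commit (commits=2)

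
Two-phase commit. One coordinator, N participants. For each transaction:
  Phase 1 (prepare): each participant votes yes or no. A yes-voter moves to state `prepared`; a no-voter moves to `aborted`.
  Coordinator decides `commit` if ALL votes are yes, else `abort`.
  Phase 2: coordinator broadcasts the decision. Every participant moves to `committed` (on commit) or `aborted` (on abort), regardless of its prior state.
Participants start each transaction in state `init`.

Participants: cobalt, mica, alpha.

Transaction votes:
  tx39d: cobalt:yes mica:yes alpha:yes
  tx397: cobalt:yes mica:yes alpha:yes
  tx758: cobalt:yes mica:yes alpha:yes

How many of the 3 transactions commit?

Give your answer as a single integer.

tx39d: all yes -> commit (commits=1)
tx397: all yes -> commit (commits=2)
tx758: all yes -> commit (commits=3)

Answer: 3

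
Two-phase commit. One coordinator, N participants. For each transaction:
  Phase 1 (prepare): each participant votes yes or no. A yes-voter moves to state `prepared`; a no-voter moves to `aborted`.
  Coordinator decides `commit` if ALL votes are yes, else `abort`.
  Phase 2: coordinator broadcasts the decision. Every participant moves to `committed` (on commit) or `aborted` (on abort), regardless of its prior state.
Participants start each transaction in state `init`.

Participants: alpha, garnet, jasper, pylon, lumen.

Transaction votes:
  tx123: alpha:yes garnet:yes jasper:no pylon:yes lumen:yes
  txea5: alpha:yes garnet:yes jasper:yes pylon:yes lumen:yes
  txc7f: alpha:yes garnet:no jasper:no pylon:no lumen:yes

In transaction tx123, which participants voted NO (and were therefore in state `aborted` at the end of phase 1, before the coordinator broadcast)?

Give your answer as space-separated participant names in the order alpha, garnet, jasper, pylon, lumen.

Txn tx123 phase 1: alpha yes -> prepared; garnet yes -> prepared; jasper no -> aborted; pylon yes -> prepared; lumen yes -> prepared

Answer: jasper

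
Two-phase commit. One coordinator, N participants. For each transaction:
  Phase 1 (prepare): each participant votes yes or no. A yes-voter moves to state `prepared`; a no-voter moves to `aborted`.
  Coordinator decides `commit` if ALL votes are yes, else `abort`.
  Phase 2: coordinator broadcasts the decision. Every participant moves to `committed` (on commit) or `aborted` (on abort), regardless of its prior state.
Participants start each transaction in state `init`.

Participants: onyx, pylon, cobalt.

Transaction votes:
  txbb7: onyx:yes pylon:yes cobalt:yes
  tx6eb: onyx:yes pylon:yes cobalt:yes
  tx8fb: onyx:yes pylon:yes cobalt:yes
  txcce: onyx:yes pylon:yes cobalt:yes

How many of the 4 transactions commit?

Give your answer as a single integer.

txbb7: all yes -> commit (commits=1)
tx6eb: all yes -> commit (commits=2)
tx8fb: all yes -> commit (commits=3)
txcce: all yes -> commit (commits=4)

Answer: 4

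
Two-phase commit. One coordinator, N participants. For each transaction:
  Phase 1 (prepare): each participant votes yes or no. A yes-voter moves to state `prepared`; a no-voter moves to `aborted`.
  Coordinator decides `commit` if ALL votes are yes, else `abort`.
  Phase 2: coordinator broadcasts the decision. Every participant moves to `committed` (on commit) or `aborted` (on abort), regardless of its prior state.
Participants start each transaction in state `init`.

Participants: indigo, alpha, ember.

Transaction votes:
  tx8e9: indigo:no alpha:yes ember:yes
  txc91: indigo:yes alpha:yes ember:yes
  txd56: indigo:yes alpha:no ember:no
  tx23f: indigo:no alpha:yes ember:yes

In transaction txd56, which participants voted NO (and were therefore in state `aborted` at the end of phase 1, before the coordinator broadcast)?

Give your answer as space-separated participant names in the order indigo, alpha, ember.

Txn txd56 phase 1: indigo yes -> prepared; alpha no -> aborted; ember no -> aborted

Answer: alpha ember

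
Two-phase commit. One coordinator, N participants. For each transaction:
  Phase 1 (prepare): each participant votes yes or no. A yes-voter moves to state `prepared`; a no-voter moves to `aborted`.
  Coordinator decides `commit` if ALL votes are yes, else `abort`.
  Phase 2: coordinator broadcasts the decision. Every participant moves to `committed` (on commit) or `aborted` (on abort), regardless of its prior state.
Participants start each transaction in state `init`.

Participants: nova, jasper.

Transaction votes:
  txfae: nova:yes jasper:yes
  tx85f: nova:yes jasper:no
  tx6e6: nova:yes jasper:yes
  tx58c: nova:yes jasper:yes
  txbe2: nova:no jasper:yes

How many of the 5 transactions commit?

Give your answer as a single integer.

txfae: all yes -> commit (commits=1)
tx85f: no from jasper -> abort (commits=1)
tx6e6: all yes -> commit (commits=2)
tx58c: all yes -> commit (commits=3)
txbe2: no from nova -> abort (commits=3)

Answer: 3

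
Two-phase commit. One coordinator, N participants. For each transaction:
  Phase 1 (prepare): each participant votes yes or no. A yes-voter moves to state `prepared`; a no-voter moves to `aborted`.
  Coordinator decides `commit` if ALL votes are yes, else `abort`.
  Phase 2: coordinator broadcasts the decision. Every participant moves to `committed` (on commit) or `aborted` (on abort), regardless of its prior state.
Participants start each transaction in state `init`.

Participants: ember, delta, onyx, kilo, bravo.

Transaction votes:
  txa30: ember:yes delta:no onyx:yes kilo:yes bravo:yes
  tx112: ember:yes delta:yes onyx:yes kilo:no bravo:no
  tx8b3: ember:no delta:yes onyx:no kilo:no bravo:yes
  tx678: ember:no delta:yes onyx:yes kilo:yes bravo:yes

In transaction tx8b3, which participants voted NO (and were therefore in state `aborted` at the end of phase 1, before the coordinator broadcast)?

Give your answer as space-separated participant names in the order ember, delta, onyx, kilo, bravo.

Answer: ember onyx kilo

Derivation:
Txn tx8b3 phase 1: ember no -> aborted; delta yes -> prepared; onyx no -> aborted; kilo no -> aborted; bravo yes -> prepared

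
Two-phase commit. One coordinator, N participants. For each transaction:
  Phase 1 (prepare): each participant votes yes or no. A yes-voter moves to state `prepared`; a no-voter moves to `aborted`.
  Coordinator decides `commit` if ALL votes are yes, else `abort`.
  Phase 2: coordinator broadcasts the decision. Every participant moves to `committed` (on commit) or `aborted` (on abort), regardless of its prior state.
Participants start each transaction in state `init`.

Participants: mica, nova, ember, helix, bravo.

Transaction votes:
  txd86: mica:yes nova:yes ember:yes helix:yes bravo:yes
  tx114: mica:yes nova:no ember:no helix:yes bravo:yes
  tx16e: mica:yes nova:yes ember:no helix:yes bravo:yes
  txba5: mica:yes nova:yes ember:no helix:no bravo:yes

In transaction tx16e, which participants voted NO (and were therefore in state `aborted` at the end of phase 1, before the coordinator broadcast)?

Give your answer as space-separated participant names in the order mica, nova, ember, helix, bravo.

Txn tx16e phase 1: mica yes -> prepared; nova yes -> prepared; ember no -> aborted; helix yes -> prepared; bravo yes -> prepared

Answer: ember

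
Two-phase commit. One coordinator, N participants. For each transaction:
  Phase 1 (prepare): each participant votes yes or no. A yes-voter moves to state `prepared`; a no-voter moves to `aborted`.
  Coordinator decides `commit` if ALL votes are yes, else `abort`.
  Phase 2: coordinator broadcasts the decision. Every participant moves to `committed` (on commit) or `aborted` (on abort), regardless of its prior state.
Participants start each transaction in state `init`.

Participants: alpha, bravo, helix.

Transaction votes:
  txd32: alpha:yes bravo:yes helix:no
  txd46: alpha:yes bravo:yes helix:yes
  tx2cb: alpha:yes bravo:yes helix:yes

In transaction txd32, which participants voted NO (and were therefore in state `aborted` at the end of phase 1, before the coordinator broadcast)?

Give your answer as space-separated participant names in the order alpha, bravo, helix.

Answer: helix

Derivation:
Txn txd32 phase 1: alpha yes -> prepared; bravo yes -> prepared; helix no -> aborted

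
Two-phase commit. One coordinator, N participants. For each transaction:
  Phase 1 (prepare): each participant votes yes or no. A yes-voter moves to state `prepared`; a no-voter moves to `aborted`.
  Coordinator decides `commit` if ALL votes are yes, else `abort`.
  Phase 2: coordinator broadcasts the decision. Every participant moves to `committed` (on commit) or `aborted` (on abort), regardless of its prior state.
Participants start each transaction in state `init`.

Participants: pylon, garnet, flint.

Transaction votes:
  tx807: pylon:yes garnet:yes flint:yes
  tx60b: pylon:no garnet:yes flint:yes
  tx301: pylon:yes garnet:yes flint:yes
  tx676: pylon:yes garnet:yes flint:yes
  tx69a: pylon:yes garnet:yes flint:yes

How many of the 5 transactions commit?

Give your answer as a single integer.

Answer: 4

Derivation:
tx807: all yes -> commit (commits=1)
tx60b: no from pylon -> abort (commits=1)
tx301: all yes -> commit (commits=2)
tx676: all yes -> commit (commits=3)
tx69a: all yes -> commit (commits=4)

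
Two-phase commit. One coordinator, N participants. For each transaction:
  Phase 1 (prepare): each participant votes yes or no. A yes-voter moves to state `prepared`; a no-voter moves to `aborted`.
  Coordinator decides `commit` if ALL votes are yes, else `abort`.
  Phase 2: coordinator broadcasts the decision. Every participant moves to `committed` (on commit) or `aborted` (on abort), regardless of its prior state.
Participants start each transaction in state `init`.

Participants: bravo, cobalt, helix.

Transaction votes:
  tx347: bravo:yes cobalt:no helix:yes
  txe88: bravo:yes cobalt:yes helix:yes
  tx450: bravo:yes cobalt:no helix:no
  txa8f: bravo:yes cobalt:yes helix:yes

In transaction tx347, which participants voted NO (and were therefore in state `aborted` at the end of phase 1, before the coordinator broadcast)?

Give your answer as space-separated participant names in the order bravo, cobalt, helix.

Answer: cobalt

Derivation:
Txn tx347 phase 1: bravo yes -> prepared; cobalt no -> aborted; helix yes -> prepared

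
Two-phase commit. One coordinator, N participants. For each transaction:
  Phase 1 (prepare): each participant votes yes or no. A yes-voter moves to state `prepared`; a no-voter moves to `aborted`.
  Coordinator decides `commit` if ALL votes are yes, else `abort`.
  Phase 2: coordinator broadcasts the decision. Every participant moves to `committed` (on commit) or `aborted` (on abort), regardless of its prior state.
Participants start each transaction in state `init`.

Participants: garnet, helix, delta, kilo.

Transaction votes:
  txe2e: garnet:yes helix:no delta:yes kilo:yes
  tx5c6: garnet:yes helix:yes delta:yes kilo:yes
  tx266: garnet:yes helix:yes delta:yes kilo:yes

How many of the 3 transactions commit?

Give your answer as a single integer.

txe2e: no from helix -> abort (commits=0)
tx5c6: all yes -> commit (commits=1)
tx266: all yes -> commit (commits=2)

Answer: 2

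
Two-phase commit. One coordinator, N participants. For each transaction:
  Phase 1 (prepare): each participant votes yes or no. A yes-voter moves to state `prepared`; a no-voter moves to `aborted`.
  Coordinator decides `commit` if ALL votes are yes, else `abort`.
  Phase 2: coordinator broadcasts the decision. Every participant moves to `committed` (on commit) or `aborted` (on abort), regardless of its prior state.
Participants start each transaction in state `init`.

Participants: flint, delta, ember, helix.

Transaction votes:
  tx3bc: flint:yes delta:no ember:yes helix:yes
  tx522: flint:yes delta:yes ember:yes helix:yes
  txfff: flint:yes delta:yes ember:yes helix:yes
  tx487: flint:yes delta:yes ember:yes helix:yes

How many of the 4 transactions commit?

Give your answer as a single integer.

Answer: 3

Derivation:
tx3bc: no from delta -> abort (commits=0)
tx522: all yes -> commit (commits=1)
txfff: all yes -> commit (commits=2)
tx487: all yes -> commit (commits=3)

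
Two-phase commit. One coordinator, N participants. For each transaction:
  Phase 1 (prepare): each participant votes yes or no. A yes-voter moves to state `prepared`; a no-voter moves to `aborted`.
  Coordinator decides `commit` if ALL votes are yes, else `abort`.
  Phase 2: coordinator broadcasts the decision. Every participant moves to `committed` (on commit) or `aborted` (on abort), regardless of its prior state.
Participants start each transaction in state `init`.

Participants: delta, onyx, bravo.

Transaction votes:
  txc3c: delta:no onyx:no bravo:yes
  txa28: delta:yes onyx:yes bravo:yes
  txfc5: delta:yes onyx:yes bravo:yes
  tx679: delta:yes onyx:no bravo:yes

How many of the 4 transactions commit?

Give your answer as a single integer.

txc3c: no from delta, onyx -> abort (commits=0)
txa28: all yes -> commit (commits=1)
txfc5: all yes -> commit (commits=2)
tx679: no from onyx -> abort (commits=2)

Answer: 2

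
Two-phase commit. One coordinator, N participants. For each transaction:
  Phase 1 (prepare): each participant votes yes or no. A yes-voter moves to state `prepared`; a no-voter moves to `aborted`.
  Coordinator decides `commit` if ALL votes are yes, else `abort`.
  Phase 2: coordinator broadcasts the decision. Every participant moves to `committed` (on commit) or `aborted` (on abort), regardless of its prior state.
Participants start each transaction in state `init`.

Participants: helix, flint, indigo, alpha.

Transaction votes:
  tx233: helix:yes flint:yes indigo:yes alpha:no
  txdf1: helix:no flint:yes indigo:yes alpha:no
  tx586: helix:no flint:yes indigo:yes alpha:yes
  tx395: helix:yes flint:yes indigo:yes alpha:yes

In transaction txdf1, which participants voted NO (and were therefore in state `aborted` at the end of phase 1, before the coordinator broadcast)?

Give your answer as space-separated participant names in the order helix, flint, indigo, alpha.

Txn txdf1 phase 1: helix no -> aborted; flint yes -> prepared; indigo yes -> prepared; alpha no -> aborted

Answer: helix alpha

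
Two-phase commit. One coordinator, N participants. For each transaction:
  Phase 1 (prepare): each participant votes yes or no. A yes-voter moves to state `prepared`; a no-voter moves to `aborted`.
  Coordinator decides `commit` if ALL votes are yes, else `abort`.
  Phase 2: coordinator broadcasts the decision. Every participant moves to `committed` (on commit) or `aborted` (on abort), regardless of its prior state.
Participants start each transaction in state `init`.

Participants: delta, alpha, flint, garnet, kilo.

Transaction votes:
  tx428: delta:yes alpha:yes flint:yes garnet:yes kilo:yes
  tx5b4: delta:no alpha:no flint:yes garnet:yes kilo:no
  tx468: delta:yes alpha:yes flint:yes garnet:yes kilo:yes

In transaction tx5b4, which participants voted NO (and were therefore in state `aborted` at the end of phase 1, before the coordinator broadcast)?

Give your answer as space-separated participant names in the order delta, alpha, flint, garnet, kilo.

Txn tx5b4 phase 1: delta no -> aborted; alpha no -> aborted; flint yes -> prepared; garnet yes -> prepared; kilo no -> aborted

Answer: delta alpha kilo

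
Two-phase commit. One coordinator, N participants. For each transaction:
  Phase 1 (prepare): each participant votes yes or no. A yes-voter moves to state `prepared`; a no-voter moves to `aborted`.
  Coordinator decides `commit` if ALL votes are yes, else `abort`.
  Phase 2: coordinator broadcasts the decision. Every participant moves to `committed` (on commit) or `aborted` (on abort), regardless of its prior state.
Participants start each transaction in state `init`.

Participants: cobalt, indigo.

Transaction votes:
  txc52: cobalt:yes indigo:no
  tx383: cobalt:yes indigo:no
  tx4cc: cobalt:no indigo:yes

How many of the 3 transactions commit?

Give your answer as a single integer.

Answer: 0

Derivation:
txc52: no from indigo -> abort (commits=0)
tx383: no from indigo -> abort (commits=0)
tx4cc: no from cobalt -> abort (commits=0)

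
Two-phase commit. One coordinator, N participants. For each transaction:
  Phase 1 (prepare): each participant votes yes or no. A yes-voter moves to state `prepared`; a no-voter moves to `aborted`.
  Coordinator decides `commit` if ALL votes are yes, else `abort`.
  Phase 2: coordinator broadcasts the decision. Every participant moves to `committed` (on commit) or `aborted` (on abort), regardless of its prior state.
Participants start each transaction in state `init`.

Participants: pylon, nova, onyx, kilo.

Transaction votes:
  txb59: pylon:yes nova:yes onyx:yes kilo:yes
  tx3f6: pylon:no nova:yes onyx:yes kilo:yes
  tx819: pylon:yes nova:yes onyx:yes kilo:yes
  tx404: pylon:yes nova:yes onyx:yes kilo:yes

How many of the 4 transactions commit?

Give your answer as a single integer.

txb59: all yes -> commit (commits=1)
tx3f6: no from pylon -> abort (commits=1)
tx819: all yes -> commit (commits=2)
tx404: all yes -> commit (commits=3)

Answer: 3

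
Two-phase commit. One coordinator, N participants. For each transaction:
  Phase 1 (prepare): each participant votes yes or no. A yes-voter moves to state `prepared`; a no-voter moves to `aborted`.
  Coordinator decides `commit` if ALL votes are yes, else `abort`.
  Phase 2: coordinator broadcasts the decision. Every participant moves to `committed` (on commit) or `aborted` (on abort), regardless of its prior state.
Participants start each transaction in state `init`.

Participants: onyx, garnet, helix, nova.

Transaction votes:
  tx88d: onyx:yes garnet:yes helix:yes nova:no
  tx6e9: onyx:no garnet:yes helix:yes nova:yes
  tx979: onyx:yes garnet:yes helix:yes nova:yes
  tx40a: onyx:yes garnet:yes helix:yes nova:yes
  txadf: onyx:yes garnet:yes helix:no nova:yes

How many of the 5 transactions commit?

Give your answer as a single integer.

Answer: 2

Derivation:
tx88d: no from nova -> abort (commits=0)
tx6e9: no from onyx -> abort (commits=0)
tx979: all yes -> commit (commits=1)
tx40a: all yes -> commit (commits=2)
txadf: no from helix -> abort (commits=2)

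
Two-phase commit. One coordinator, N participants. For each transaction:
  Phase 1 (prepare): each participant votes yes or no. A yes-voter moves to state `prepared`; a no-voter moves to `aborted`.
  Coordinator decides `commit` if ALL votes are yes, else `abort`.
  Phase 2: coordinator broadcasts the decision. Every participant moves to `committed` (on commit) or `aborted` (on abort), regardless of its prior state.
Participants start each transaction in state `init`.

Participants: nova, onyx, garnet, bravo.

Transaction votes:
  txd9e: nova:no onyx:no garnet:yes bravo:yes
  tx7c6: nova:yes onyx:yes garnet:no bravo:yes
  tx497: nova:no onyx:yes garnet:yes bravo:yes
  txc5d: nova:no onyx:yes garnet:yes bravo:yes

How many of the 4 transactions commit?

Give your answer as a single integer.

Answer: 0

Derivation:
txd9e: no from nova, onyx -> abort (commits=0)
tx7c6: no from garnet -> abort (commits=0)
tx497: no from nova -> abort (commits=0)
txc5d: no from nova -> abort (commits=0)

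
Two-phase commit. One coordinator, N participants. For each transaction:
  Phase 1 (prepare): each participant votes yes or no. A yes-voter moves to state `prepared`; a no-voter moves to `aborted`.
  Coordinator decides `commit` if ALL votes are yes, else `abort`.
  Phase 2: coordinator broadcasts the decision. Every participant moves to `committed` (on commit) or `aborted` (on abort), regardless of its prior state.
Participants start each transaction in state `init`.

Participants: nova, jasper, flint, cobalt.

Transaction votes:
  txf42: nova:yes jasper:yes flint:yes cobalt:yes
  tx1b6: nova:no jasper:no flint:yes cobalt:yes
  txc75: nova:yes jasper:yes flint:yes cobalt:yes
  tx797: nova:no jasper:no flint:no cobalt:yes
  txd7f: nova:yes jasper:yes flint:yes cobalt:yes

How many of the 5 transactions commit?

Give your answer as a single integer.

Answer: 3

Derivation:
txf42: all yes -> commit (commits=1)
tx1b6: no from nova, jasper -> abort (commits=1)
txc75: all yes -> commit (commits=2)
tx797: no from nova, jasper, flint -> abort (commits=2)
txd7f: all yes -> commit (commits=3)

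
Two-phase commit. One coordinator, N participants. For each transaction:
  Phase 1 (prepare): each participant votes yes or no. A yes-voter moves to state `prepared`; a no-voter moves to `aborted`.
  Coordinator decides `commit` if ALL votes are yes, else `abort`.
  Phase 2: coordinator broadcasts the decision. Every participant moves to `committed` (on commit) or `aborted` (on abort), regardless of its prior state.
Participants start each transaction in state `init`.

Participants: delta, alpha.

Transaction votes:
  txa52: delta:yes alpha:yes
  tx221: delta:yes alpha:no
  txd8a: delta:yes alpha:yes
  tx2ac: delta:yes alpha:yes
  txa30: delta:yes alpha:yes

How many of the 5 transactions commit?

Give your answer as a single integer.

txa52: all yes -> commit (commits=1)
tx221: no from alpha -> abort (commits=1)
txd8a: all yes -> commit (commits=2)
tx2ac: all yes -> commit (commits=3)
txa30: all yes -> commit (commits=4)

Answer: 4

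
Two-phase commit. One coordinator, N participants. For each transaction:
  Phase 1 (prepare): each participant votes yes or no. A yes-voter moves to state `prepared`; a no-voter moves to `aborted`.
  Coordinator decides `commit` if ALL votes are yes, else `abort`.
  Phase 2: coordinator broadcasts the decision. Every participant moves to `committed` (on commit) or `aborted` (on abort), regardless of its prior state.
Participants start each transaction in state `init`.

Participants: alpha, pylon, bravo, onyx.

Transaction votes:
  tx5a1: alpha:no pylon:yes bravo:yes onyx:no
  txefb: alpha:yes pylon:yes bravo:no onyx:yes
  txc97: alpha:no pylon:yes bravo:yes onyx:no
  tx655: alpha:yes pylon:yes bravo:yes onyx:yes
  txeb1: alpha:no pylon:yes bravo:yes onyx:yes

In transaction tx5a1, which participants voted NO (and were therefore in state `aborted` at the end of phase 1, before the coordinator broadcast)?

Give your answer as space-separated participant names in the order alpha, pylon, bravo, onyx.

Txn tx5a1 phase 1: alpha no -> aborted; pylon yes -> prepared; bravo yes -> prepared; onyx no -> aborted

Answer: alpha onyx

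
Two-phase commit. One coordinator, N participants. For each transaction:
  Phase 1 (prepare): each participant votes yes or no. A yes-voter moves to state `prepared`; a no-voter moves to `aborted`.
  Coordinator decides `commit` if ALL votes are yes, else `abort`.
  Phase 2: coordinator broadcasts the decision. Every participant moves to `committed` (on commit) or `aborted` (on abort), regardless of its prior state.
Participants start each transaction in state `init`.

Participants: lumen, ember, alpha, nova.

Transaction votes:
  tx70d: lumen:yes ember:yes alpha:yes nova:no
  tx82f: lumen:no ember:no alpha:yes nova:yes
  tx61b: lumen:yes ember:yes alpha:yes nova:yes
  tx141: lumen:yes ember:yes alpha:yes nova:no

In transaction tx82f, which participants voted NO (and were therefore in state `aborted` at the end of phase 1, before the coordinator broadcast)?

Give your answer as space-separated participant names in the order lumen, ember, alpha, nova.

Txn tx82f phase 1: lumen no -> aborted; ember no -> aborted; alpha yes -> prepared; nova yes -> prepared

Answer: lumen ember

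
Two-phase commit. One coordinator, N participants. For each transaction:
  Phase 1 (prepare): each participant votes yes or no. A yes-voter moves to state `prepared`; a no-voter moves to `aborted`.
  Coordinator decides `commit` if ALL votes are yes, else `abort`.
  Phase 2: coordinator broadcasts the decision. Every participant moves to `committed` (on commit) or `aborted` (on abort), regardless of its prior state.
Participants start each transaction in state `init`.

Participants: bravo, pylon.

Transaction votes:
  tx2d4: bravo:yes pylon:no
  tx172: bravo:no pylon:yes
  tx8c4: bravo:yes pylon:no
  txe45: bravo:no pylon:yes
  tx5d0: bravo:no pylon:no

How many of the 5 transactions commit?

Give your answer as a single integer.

Answer: 0

Derivation:
tx2d4: no from pylon -> abort (commits=0)
tx172: no from bravo -> abort (commits=0)
tx8c4: no from pylon -> abort (commits=0)
txe45: no from bravo -> abort (commits=0)
tx5d0: no from bravo, pylon -> abort (commits=0)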